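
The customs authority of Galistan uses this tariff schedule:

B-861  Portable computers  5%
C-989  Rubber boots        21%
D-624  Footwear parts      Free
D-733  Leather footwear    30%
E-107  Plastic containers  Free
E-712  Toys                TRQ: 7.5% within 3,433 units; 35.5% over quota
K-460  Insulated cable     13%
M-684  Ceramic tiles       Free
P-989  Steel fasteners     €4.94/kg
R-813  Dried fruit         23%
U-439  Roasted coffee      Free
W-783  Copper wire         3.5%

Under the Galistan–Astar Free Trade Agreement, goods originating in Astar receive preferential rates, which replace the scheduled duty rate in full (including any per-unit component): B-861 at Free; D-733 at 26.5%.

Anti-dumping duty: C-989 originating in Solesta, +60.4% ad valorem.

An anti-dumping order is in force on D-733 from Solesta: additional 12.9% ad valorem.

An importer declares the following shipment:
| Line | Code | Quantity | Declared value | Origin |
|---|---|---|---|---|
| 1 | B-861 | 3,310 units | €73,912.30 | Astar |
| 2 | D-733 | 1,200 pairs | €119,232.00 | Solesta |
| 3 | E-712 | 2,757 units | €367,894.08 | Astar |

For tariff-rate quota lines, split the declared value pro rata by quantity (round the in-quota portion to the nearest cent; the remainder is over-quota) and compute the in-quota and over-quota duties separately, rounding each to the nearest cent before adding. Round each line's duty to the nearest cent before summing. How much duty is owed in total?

Line 1 (B-861, Astar, 3,310 units, €73,912.30):
Base rate for B-861 is 5%.
Origin Astar qualifies under the Galistan–Astar agreement and B-861 is covered: preferential rate Free applies instead.
Duty = €73,912.30 × 0% = €0.00.
Line 2 (D-733, Solesta, 1,200 pairs, €119,232.00):
Base rate for D-733 is 30%.
D-733 has an FTA preferential rate, but origin Solesta is not Astar; base rate stands.
Additional duty on D-733 from Solesta: +12.9%. Applied ad valorem rate: 30% + 12.9% = 42.9%.
Duty = €119,232.00 × 42.9% = €51,150.53.
Line 3 (E-712, Astar, 2,757 units, €367,894.08):
Code E-712 is under a tariff-rate quota (threshold 3,433 units). Quantity 2,757 units is within the quota, so the in-quota rate 7.5% applies to the full value.
Duty = €367,894.08 × 7.5% = €27,592.06.
Total = €0.00 + €51,150.53 + €27,592.06 = €78,742.59.

€78,742.59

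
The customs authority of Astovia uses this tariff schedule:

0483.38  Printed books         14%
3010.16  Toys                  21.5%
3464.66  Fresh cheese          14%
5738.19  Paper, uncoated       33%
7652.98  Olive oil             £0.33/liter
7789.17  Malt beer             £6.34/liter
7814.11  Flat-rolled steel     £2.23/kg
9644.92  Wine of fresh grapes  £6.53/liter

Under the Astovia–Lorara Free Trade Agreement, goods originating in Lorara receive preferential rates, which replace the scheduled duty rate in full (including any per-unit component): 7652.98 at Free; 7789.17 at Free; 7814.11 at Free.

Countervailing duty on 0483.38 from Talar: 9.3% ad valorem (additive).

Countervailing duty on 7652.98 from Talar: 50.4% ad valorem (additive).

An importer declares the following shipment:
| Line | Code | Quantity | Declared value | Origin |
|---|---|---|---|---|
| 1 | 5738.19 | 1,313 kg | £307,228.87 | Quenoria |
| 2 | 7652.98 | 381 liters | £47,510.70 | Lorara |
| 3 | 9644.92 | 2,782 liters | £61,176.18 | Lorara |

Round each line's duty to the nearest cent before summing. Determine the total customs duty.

Line 1 (5738.19, Quenoria, 1,313 kg, £307,228.87):
Base rate for 5738.19 is 33%.
Duty = £307,228.87 × 33% = £101,385.53.
Line 2 (7652.98, Lorara, 381 liters, £47,510.70):
Base rate for 7652.98 is £0.33/liter.
Origin Lorara qualifies under the Astovia–Lorara agreement and 7652.98 is covered: preferential rate Free applies instead.
The additional-duty order on 7652.98 targets Talar, not Lorara; it does not apply.
Duty = £47,510.70 × 0% = £0.00.
Line 3 (9644.92, Lorara, 2,782 liters, £61,176.18):
Base rate for 9644.92 is £6.53/liter.
Origin Lorara is the FTA partner but 9644.92 is not on the preference list; base rate stands.
Duty = 2,782 × £6.53 = £18,166.46.
Total = £101,385.53 + £0.00 + £18,166.46 = £119,551.99.

£119,551.99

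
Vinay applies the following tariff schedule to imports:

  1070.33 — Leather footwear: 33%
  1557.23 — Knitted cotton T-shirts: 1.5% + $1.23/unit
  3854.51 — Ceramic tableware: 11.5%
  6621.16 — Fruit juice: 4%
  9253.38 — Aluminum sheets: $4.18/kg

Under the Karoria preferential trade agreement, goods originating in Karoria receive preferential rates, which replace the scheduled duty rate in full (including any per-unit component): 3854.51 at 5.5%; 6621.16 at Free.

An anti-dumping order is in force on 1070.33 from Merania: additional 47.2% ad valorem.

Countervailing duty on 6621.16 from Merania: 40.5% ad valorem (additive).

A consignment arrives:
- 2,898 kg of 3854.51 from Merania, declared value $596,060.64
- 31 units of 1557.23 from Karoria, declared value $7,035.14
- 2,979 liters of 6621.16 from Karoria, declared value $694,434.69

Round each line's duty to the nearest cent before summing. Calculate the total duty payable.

Line 1 (3854.51, Merania, 2,898 kg, $596,060.64):
Base rate for 3854.51 is 11.5%.
3854.51 has an FTA preferential rate, but origin Merania is not Karoria; base rate stands.
Duty = $596,060.64 × 11.5% = $68,546.97.
Line 2 (1557.23, Karoria, 31 units, $7,035.14):
Base rate for 1557.23 is 1.5% + $1.23/unit.
Origin Karoria is the FTA partner but 1557.23 is not on the preference list; base rate stands.
Duty = $7,035.14 × 1.5% + 31 × $1.23 = $143.66.
Line 3 (6621.16, Karoria, 2,979 liters, $694,434.69):
Base rate for 6621.16 is 4%.
Origin Karoria qualifies under the Vinay–Karoria agreement and 6621.16 is covered: preferential rate Free applies instead.
The additional-duty order on 6621.16 targets Merania, not Karoria; it does not apply.
Duty = $694,434.69 × 0% = $0.00.
Total = $68,546.97 + $143.66 + $0.00 = $68,690.63.

$68,690.63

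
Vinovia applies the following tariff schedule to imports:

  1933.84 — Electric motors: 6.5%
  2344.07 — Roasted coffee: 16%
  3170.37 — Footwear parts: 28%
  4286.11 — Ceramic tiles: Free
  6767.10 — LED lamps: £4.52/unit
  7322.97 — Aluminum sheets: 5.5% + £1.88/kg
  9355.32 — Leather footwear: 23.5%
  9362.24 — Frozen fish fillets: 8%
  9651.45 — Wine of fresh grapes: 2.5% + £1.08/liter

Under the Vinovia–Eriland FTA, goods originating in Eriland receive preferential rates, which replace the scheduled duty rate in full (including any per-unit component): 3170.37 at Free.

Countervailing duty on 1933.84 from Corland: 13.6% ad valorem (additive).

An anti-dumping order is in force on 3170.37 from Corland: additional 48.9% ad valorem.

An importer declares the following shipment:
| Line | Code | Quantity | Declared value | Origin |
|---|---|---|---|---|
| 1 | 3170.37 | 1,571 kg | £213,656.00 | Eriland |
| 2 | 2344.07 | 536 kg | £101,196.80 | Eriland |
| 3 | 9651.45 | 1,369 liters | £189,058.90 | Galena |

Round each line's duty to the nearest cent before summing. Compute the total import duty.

Line 1 (3170.37, Eriland, 1,571 kg, £213,656.00):
Base rate for 3170.37 is 28%.
Origin Eriland qualifies under the Vinovia–Eriland agreement and 3170.37 is covered: preferential rate Free applies instead.
The additional-duty order on 3170.37 targets Corland, not Eriland; it does not apply.
Duty = £213,656.00 × 0% = £0.00.
Line 2 (2344.07, Eriland, 536 kg, £101,196.80):
Base rate for 2344.07 is 16%.
Origin Eriland is the FTA partner but 2344.07 is not on the preference list; base rate stands.
Duty = £101,196.80 × 16% = £16,191.49.
Line 3 (9651.45, Galena, 1,369 liters, £189,058.90):
Base rate for 9651.45 is 2.5% + £1.08/liter.
Duty = £189,058.90 × 2.5% + 1,369 × £1.08 = £6,204.99.
Total = £0.00 + £16,191.49 + £6,204.99 = £22,396.48.

£22,396.48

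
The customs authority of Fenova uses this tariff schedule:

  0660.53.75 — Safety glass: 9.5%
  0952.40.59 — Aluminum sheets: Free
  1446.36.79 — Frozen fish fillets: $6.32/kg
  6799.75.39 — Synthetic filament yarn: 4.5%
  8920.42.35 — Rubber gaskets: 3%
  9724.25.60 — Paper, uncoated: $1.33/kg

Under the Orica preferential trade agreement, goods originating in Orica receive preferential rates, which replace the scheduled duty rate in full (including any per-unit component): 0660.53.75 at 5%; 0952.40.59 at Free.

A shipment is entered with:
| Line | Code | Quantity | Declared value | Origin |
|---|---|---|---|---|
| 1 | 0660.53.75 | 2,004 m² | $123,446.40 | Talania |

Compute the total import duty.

Line 1 (0660.53.75, Talania, 2,004 m², $123,446.40):
Base rate for 0660.53.75 is 9.5%.
0660.53.75 has an FTA preferential rate, but origin Talania is not Orica; base rate stands.
Duty = $123,446.40 × 9.5% = $11,727.41.

$11,727.41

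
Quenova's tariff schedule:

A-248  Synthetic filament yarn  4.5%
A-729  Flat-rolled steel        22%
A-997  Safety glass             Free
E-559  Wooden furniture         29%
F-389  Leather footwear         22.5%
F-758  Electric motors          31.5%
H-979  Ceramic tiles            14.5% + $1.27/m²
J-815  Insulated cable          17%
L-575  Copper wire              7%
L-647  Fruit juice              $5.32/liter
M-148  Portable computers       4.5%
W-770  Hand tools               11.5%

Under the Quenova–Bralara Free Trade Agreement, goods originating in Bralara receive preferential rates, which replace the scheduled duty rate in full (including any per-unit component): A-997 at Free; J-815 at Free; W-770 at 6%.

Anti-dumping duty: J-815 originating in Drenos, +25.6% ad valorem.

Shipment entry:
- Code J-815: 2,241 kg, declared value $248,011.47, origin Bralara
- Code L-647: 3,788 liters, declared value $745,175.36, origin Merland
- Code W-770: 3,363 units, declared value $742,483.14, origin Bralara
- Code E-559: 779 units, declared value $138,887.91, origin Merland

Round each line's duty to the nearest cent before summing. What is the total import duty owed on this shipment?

$104,978.64

Line 1 (J-815, Bralara, 2,241 kg, $248,011.47):
Base rate for J-815 is 17%.
Origin Bralara qualifies under the Quenova–Bralara agreement and J-815 is covered: preferential rate Free applies instead.
The additional-duty order on J-815 targets Drenos, not Bralara; it does not apply.
Duty = $248,011.47 × 0% = $0.00.
Line 2 (L-647, Merland, 3,788 liters, $745,175.36):
Base rate for L-647 is $5.32/liter.
Duty = 3,788 × $5.32 = $20,152.16.
Line 3 (W-770, Bralara, 3,363 units, $742,483.14):
Base rate for W-770 is 11.5%.
Origin Bralara qualifies under the Quenova–Bralara agreement and W-770 is covered: preferential rate 6% applies instead.
Duty = $742,483.14 × 6% = $44,548.99.
Line 4 (E-559, Merland, 779 units, $138,887.91):
Base rate for E-559 is 29%.
Duty = $138,887.91 × 29% = $40,277.49.
Total = $0.00 + $20,152.16 + $44,548.99 + $40,277.49 = $104,978.64.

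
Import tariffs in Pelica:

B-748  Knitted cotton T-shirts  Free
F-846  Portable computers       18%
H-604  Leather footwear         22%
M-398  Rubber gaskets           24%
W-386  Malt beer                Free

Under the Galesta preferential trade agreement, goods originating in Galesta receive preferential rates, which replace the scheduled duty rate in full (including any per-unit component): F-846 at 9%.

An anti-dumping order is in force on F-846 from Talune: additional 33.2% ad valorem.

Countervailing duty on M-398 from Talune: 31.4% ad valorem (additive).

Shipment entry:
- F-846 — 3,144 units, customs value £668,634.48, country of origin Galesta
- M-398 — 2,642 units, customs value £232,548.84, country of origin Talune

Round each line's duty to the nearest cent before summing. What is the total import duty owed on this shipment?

Line 1 (F-846, Galesta, 3,144 units, £668,634.48):
Base rate for F-846 is 18%.
Origin Galesta qualifies under the Pelica–Galesta agreement and F-846 is covered: preferential rate 9% applies instead.
The additional-duty order on F-846 targets Talune, not Galesta; it does not apply.
Duty = £668,634.48 × 9% = £60,177.10.
Line 2 (M-398, Talune, 2,642 units, £232,548.84):
Base rate for M-398 is 24%.
Additional duty on M-398 from Talune: +31.4%. Applied ad valorem rate: 24% + 31.4% = 55.4%.
Duty = £232,548.84 × 55.4% = £128,832.06.
Total = £60,177.10 + £128,832.06 = £189,009.16.

£189,009.16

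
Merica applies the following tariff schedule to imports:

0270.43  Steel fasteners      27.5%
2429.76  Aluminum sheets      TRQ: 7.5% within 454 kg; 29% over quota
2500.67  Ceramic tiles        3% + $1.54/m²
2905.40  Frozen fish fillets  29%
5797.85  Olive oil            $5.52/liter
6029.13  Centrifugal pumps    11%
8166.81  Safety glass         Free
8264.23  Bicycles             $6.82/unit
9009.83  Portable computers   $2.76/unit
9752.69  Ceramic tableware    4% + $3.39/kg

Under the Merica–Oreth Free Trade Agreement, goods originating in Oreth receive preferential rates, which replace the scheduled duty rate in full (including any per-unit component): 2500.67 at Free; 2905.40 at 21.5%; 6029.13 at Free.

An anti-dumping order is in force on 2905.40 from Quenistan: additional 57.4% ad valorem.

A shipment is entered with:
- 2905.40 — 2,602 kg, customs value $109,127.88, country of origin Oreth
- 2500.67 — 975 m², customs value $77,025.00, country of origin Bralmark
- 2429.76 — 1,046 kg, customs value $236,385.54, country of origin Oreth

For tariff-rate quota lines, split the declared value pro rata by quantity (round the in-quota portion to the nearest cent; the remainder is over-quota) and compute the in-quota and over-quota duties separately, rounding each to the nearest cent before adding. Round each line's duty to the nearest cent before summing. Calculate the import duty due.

$73,767.66

Line 1 (2905.40, Oreth, 2,602 kg, $109,127.88):
Base rate for 2905.40 is 29%.
Origin Oreth qualifies under the Merica–Oreth agreement and 2905.40 is covered: preferential rate 21.5% applies instead.
The additional-duty order on 2905.40 targets Quenistan, not Oreth; it does not apply.
Duty = $109,127.88 × 21.5% = $23,462.49.
Line 2 (2500.67, Bralmark, 975 m², $77,025.00):
Base rate for 2500.67 is 3% + $1.54/m².
2500.67 has an FTA preferential rate, but origin Bralmark is not Oreth; base rate stands.
Duty = $77,025.00 × 3% + 975 × $1.54 = $3,812.25.
Line 3 (2429.76, Oreth, 1,046 kg, $236,385.54):
Code 2429.76 is under a tariff-rate quota (threshold 454 kg). In-quota: 454 kg at 7.5%; over-quota: 592 kg at 29%.
Pro-rata value split: in-quota = $236,385.54 × 454/1,046 = $102,599.46; over-quota = $236,385.54 − $102,599.46 = $133,786.08.
In-quota duty = $102,599.46 × 7.5% = $7,694.96. Over-quota duty = $133,786.08 × 29% = $38,797.96.
Line duty = $7,694.96 + $38,797.96 = $46,492.92.
Total = $23,462.49 + $3,812.25 + $46,492.92 = $73,767.66.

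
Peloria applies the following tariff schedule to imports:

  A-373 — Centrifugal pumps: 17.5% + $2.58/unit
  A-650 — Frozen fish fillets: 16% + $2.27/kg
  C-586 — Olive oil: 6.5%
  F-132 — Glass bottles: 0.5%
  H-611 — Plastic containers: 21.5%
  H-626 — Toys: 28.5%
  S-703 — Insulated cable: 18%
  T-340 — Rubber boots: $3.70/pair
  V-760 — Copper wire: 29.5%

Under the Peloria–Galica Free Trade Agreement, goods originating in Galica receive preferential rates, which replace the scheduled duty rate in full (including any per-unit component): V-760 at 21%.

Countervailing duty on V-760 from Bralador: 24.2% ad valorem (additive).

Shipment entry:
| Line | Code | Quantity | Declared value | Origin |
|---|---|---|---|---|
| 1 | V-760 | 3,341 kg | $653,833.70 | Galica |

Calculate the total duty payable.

$137,305.08

Line 1 (V-760, Galica, 3,341 kg, $653,833.70):
Base rate for V-760 is 29.5%.
Origin Galica qualifies under the Peloria–Galica agreement and V-760 is covered: preferential rate 21% applies instead.
The additional-duty order on V-760 targets Bralador, not Galica; it does not apply.
Duty = $653,833.70 × 21% = $137,305.08.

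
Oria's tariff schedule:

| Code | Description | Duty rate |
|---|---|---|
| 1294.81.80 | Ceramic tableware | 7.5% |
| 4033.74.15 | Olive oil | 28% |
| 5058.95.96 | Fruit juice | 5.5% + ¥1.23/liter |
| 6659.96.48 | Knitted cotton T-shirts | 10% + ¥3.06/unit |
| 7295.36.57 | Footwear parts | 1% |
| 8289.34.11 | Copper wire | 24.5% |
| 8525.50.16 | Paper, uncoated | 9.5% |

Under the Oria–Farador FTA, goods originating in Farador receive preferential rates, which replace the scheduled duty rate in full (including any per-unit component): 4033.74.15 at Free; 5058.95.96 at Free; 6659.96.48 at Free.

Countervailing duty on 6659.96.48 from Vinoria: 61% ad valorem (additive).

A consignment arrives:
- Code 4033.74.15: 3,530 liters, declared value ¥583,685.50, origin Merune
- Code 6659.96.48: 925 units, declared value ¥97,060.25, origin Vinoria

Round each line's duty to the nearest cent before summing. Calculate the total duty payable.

Line 1 (4033.74.15, Merune, 3,530 liters, ¥583,685.50):
Base rate for 4033.74.15 is 28%.
4033.74.15 has an FTA preferential rate, but origin Merune is not Farador; base rate stands.
Duty = ¥583,685.50 × 28% = ¥163,431.94.
Line 2 (6659.96.48, Vinoria, 925 units, ¥97,060.25):
Base rate for 6659.96.48 is 10% + ¥3.06/unit.
6659.96.48 has an FTA preferential rate, but origin Vinoria is not Farador; base rate stands.
Additional duty on 6659.96.48 from Vinoria: +61%. Applied ad valorem rate: 10% + 61% = 71%.
Duty = ¥97,060.25 × 71% + 925 × ¥3.06 = ¥71,743.28.
Total = ¥163,431.94 + ¥71,743.28 = ¥235,175.22.

¥235,175.22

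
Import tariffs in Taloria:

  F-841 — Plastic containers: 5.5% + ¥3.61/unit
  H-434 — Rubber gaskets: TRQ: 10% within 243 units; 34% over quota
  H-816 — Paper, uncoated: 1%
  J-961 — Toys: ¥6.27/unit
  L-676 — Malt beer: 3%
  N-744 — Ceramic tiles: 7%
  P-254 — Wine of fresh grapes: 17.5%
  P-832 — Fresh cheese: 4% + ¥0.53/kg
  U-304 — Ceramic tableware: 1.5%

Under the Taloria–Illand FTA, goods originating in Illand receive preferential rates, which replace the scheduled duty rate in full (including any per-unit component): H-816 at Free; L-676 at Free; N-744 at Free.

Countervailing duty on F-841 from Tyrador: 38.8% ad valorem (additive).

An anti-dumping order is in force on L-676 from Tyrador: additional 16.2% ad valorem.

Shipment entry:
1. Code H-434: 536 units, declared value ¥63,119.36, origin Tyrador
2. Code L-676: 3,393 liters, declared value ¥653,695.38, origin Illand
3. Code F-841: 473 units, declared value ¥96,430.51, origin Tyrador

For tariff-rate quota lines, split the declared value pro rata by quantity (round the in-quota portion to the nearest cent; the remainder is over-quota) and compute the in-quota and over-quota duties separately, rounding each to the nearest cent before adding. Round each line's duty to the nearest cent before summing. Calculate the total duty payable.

¥59,019.07

Line 1 (H-434, Tyrador, 536 units, ¥63,119.36):
Code H-434 is under a tariff-rate quota (threshold 243 units). In-quota: 243 units at 10%; over-quota: 293 units at 34%.
Pro-rata value split: in-quota = ¥63,119.36 × 243/536 = ¥28,615.68; over-quota = ¥63,119.36 − ¥28,615.68 = ¥34,503.68.
In-quota duty = ¥28,615.68 × 10% = ¥2,861.57. Over-quota duty = ¥34,503.68 × 34% = ¥11,731.25.
Line duty = ¥2,861.57 + ¥11,731.25 = ¥14,592.82.
Line 2 (L-676, Illand, 3,393 liters, ¥653,695.38):
Base rate for L-676 is 3%.
Origin Illand qualifies under the Taloria–Illand agreement and L-676 is covered: preferential rate Free applies instead.
The additional-duty order on L-676 targets Tyrador, not Illand; it does not apply.
Duty = ¥653,695.38 × 0% = ¥0.00.
Line 3 (F-841, Tyrador, 473 units, ¥96,430.51):
Base rate for F-841 is 5.5% + ¥3.61/unit.
Additional duty on F-841 from Tyrador: +38.8%. Applied ad valorem rate: 5.5% + 38.8% = 44.3%.
Duty = ¥96,430.51 × 44.3% + 473 × ¥3.61 = ¥44,426.25.
Total = ¥14,592.82 + ¥0.00 + ¥44,426.25 = ¥59,019.07.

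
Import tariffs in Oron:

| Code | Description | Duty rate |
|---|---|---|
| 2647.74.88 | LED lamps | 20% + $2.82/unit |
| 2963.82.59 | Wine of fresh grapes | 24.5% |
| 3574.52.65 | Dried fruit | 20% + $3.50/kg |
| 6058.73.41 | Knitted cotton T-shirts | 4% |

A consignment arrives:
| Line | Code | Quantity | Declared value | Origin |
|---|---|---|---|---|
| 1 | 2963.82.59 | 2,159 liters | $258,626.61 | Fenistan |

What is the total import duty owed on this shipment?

Line 1 (2963.82.59, Fenistan, 2,159 liters, $258,626.61):
Base rate for 2963.82.59 is 24.5%.
Duty = $258,626.61 × 24.5% = $63,363.52.

$63,363.52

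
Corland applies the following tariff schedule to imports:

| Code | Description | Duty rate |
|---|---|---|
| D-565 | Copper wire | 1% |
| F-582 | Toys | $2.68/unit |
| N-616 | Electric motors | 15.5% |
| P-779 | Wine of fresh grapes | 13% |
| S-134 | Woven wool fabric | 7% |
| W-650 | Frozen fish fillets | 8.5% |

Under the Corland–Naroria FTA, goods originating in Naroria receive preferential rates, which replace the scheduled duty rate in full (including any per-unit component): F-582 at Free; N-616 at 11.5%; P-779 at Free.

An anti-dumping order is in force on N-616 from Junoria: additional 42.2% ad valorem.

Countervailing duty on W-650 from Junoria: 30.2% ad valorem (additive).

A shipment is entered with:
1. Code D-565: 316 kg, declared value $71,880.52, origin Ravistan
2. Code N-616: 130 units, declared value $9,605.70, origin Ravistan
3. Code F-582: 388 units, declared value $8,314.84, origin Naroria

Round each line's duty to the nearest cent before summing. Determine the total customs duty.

$2,207.69

Line 1 (D-565, Ravistan, 316 kg, $71,880.52):
Base rate for D-565 is 1%.
Duty = $71,880.52 × 1% = $718.81.
Line 2 (N-616, Ravistan, 130 units, $9,605.70):
Base rate for N-616 is 15.5%.
N-616 has an FTA preferential rate, but origin Ravistan is not Naroria; base rate stands.
The additional-duty order on N-616 targets Junoria, not Ravistan; it does not apply.
Duty = $9,605.70 × 15.5% = $1,488.88.
Line 3 (F-582, Naroria, 388 units, $8,314.84):
Base rate for F-582 is $2.68/unit.
Origin Naroria qualifies under the Corland–Naroria agreement and F-582 is covered: preferential rate Free applies instead.
Duty = $8,314.84 × 0% = $0.00.
Total = $718.81 + $1,488.88 + $0.00 = $2,207.69.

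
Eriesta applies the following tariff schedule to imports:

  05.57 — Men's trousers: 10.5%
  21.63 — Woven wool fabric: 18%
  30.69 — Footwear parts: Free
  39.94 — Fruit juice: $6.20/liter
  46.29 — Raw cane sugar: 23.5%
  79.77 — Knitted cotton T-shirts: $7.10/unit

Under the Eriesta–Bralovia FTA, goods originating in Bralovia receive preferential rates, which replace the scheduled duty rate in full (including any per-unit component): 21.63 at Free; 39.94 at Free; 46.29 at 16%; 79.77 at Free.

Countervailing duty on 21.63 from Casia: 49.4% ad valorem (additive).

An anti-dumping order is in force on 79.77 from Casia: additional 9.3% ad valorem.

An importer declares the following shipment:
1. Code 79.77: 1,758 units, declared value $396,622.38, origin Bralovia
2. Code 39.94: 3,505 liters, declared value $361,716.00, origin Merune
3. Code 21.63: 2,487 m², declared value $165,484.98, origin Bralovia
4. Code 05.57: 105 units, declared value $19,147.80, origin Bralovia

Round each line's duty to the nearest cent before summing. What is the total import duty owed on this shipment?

Line 1 (79.77, Bralovia, 1,758 units, $396,622.38):
Base rate for 79.77 is $7.10/unit.
Origin Bralovia qualifies under the Eriesta–Bralovia agreement and 79.77 is covered: preferential rate Free applies instead.
The additional-duty order on 79.77 targets Casia, not Bralovia; it does not apply.
Duty = $396,622.38 × 0% = $0.00.
Line 2 (39.94, Merune, 3,505 liters, $361,716.00):
Base rate for 39.94 is $6.20/liter.
39.94 has an FTA preferential rate, but origin Merune is not Bralovia; base rate stands.
Duty = 3,505 × $6.20 = $21,731.00.
Line 3 (21.63, Bralovia, 2,487 m², $165,484.98):
Base rate for 21.63 is 18%.
Origin Bralovia qualifies under the Eriesta–Bralovia agreement and 21.63 is covered: preferential rate Free applies instead.
The additional-duty order on 21.63 targets Casia, not Bralovia; it does not apply.
Duty = $165,484.98 × 0% = $0.00.
Line 4 (05.57, Bralovia, 105 units, $19,147.80):
Base rate for 05.57 is 10.5%.
Origin Bralovia is the FTA partner but 05.57 is not on the preference list; base rate stands.
Duty = $19,147.80 × 10.5% = $2,010.52.
Total = $0.00 + $21,731.00 + $0.00 + $2,010.52 = $23,741.52.

$23,741.52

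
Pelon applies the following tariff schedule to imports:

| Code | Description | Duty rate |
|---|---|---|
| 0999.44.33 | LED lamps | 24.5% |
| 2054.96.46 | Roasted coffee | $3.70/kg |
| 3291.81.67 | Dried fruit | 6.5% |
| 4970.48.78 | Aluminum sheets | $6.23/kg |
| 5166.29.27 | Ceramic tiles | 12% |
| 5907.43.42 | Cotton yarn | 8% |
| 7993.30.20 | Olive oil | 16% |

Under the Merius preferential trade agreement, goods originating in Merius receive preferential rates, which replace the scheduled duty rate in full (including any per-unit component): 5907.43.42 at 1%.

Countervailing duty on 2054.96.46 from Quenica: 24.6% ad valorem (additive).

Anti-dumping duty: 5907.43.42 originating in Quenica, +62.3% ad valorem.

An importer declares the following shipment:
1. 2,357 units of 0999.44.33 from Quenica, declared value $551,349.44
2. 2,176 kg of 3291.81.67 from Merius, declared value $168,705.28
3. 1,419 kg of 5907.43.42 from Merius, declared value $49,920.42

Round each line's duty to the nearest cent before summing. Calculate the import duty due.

Line 1 (0999.44.33, Quenica, 2,357 units, $551,349.44):
Base rate for 0999.44.33 is 24.5%.
Duty = $551,349.44 × 24.5% = $135,080.61.
Line 2 (3291.81.67, Merius, 2,176 kg, $168,705.28):
Base rate for 3291.81.67 is 6.5%.
Origin Merius is the FTA partner but 3291.81.67 is not on the preference list; base rate stands.
Duty = $168,705.28 × 6.5% = $10,965.84.
Line 3 (5907.43.42, Merius, 1,419 kg, $49,920.42):
Base rate for 5907.43.42 is 8%.
Origin Merius qualifies under the Pelon–Merius agreement and 5907.43.42 is covered: preferential rate 1% applies instead.
The additional-duty order on 5907.43.42 targets Quenica, not Merius; it does not apply.
Duty = $49,920.42 × 1% = $499.20.
Total = $135,080.61 + $10,965.84 + $499.20 = $146,545.65.

$146,545.65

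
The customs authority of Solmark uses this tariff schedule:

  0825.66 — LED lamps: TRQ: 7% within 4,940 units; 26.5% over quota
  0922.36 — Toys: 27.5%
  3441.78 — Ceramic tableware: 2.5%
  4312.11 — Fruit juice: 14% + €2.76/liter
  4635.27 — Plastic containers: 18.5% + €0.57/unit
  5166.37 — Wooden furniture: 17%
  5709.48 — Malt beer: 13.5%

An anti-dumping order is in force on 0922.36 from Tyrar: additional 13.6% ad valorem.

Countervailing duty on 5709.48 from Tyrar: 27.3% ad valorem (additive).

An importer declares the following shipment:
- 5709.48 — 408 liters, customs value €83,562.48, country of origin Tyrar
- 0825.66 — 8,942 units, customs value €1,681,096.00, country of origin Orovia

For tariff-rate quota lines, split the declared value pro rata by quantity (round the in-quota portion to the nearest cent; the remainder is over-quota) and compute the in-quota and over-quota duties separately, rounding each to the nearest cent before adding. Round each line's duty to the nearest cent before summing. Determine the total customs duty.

€298,483.53

Line 1 (5709.48, Tyrar, 408 liters, €83,562.48):
Base rate for 5709.48 is 13.5%.
Additional duty on 5709.48 from Tyrar: +27.3%. Applied ad valorem rate: 13.5% + 27.3% = 40.8%.
Duty = €83,562.48 × 40.8% = €34,093.49.
Line 2 (0825.66, Orovia, 8,942 units, €1,681,096.00):
Code 0825.66 is under a tariff-rate quota (threshold 4,940 units). In-quota: 4,940 units at 7%; over-quota: 4,002 units at 26.5%.
Pro-rata value split: in-quota = €1,681,096.00 × 4,940/8,942 = €928,720.00; over-quota = €1,681,096.00 − €928,720.00 = €752,376.00.
In-quota duty = €928,720.00 × 7% = €65,010.40. Over-quota duty = €752,376.00 × 26.5% = €199,379.64.
Line duty = €65,010.40 + €199,379.64 = €264,390.04.
Total = €34,093.49 + €264,390.04 = €298,483.53.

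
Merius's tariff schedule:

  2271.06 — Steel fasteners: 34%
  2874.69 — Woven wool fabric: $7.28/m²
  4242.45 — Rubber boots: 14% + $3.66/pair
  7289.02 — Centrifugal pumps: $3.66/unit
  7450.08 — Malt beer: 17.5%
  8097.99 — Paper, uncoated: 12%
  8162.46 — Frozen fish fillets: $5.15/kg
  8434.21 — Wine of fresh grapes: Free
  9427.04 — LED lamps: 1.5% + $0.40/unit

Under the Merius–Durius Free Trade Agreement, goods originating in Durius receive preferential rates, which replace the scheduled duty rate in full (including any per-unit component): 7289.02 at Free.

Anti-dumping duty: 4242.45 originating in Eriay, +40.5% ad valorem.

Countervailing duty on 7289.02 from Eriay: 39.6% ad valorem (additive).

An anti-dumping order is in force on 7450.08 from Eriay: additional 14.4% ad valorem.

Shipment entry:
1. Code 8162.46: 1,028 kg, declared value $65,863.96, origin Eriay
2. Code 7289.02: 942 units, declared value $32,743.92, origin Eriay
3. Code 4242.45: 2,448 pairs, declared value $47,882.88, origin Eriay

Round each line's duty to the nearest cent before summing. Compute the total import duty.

Line 1 (8162.46, Eriay, 1,028 kg, $65,863.96):
Base rate for 8162.46 is $5.15/kg.
Duty = 1,028 × $5.15 = $5,294.20.
Line 2 (7289.02, Eriay, 942 units, $32,743.92):
Base rate for 7289.02 is $3.66/unit.
7289.02 has an FTA preferential rate, but origin Eriay is not Durius; base rate stands.
Additional duty on 7289.02 from Eriay: +39.6% ad valorem. Applied ad valorem rate = 39.6%.
Duty = $32,743.92 × 39.6% + 942 × $3.66 = $16,414.31.
Line 3 (4242.45, Eriay, 2,448 pairs, $47,882.88):
Base rate for 4242.45 is 14% + $3.66/pair.
Additional duty on 4242.45 from Eriay: +40.5%. Applied ad valorem rate: 14% + 40.5% = 54.5%.
Duty = $47,882.88 × 54.5% + 2,448 × $3.66 = $35,055.85.
Total = $5,294.20 + $16,414.31 + $35,055.85 = $56,764.36.

$56,764.36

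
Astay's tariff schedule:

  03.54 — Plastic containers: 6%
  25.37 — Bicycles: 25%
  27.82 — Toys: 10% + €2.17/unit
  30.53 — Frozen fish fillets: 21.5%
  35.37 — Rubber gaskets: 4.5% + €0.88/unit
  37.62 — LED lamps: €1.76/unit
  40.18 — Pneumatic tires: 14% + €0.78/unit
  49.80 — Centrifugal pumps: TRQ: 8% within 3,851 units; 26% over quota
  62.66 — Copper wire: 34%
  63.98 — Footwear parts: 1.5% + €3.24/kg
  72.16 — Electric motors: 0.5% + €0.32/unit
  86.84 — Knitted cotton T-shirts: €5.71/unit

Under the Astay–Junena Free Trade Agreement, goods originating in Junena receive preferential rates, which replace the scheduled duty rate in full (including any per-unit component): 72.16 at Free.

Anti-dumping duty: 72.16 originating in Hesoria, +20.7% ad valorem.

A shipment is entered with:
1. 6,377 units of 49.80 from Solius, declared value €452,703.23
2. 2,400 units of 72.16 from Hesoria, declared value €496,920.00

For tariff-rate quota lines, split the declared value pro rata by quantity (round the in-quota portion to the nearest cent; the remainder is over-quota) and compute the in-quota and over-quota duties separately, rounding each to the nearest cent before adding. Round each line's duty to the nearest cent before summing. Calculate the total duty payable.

€174,609.03

Line 1 (49.80, Solius, 6,377 units, €452,703.23):
Code 49.80 is under a tariff-rate quota (threshold 3,851 units). In-quota: 3,851 units at 8%; over-quota: 2,526 units at 26%.
Pro-rata value split: in-quota = €452,703.23 × 3,851/6,377 = €273,382.49; over-quota = €452,703.23 − €273,382.49 = €179,320.74.
In-quota duty = €273,382.49 × 8% = €21,870.60. Over-quota duty = €179,320.74 × 26% = €46,623.39.
Line duty = €21,870.60 + €46,623.39 = €68,493.99.
Line 2 (72.16, Hesoria, 2,400 units, €496,920.00):
Base rate for 72.16 is 0.5% + €0.32/unit.
72.16 has an FTA preferential rate, but origin Hesoria is not Junena; base rate stands.
Additional duty on 72.16 from Hesoria: +20.7%. Applied ad valorem rate: 0.5% + 20.7% = 21.2%.
Duty = €496,920.00 × 21.2% + 2,400 × €0.32 = €106,115.04.
Total = €68,493.99 + €106,115.04 = €174,609.03.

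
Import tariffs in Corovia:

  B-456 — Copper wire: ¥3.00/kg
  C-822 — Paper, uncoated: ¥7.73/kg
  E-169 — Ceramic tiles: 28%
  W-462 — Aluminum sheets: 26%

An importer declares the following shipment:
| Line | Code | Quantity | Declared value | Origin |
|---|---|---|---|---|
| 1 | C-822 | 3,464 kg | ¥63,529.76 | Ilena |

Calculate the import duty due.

¥26,776.72

Line 1 (C-822, Ilena, 3,464 kg, ¥63,529.76):
Base rate for C-822 is ¥7.73/kg.
Duty = 3,464 × ¥7.73 = ¥26,776.72.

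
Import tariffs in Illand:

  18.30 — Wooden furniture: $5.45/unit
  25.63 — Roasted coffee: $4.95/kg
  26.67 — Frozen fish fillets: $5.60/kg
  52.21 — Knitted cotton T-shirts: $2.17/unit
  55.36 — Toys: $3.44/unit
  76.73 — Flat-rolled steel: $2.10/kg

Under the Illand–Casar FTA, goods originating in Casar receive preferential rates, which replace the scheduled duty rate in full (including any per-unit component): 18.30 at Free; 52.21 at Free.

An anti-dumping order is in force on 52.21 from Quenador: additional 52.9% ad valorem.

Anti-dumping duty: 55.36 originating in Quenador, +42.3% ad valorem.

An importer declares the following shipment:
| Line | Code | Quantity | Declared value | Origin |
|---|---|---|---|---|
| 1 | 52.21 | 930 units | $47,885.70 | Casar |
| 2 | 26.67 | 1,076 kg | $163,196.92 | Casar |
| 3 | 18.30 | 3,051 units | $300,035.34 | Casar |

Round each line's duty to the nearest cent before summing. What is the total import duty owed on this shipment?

Line 1 (52.21, Casar, 930 units, $47,885.70):
Base rate for 52.21 is $2.17/unit.
Origin Casar qualifies under the Illand–Casar agreement and 52.21 is covered: preferential rate Free applies instead.
The additional-duty order on 52.21 targets Quenador, not Casar; it does not apply.
Duty = $47,885.70 × 0% = $0.00.
Line 2 (26.67, Casar, 1,076 kg, $163,196.92):
Base rate for 26.67 is $5.60/kg.
Origin Casar is the FTA partner but 26.67 is not on the preference list; base rate stands.
Duty = 1,076 × $5.60 = $6,025.60.
Line 3 (18.30, Casar, 3,051 units, $300,035.34):
Base rate for 18.30 is $5.45/unit.
Origin Casar qualifies under the Illand–Casar agreement and 18.30 is covered: preferential rate Free applies instead.
Duty = $300,035.34 × 0% = $0.00.
Total = $0.00 + $6,025.60 + $0.00 = $6,025.60.

$6,025.60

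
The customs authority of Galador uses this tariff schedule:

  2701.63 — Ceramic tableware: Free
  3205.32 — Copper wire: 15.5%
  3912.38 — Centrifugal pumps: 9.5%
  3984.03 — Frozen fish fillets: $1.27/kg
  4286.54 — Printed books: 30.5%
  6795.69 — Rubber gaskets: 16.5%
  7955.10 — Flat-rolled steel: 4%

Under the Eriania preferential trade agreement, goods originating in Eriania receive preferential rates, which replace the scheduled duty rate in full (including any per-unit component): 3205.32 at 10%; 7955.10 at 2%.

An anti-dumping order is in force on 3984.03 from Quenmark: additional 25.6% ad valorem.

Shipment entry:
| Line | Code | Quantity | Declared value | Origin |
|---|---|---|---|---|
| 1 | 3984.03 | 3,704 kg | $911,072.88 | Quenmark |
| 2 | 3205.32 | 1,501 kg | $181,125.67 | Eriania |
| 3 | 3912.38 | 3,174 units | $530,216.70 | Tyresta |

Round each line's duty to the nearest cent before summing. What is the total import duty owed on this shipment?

$306,421.90

Line 1 (3984.03, Quenmark, 3,704 kg, $911,072.88):
Base rate for 3984.03 is $1.27/kg.
Additional duty on 3984.03 from Quenmark: +25.6% ad valorem. Applied ad valorem rate = 25.6%.
Duty = $911,072.88 × 25.6% + 3,704 × $1.27 = $237,938.74.
Line 2 (3205.32, Eriania, 1,501 kg, $181,125.67):
Base rate for 3205.32 is 15.5%.
Origin Eriania qualifies under the Galador–Eriania agreement and 3205.32 is covered: preferential rate 10% applies instead.
Duty = $181,125.67 × 10% = $18,112.57.
Line 3 (3912.38, Tyresta, 3,174 units, $530,216.70):
Base rate for 3912.38 is 9.5%.
Duty = $530,216.70 × 9.5% = $50,370.59.
Total = $237,938.74 + $18,112.57 + $50,370.59 = $306,421.90.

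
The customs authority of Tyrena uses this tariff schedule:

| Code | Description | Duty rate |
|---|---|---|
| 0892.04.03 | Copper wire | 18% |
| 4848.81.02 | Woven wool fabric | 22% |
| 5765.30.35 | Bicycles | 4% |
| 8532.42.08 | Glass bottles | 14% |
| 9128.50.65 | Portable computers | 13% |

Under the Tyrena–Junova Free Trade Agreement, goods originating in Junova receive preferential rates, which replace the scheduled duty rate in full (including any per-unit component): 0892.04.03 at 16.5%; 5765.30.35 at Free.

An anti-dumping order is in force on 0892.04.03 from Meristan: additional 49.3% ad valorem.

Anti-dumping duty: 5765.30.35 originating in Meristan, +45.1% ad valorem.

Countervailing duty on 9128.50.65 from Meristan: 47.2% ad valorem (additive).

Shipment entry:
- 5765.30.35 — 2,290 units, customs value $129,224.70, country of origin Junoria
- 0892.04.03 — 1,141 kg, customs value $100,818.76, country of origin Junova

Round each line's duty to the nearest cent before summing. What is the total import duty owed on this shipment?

Line 1 (5765.30.35, Junoria, 2,290 units, $129,224.70):
Base rate for 5765.30.35 is 4%.
5765.30.35 has an FTA preferential rate, but origin Junoria is not Junova; base rate stands.
The additional-duty order on 5765.30.35 targets Meristan, not Junoria; it does not apply.
Duty = $129,224.70 × 4% = $5,168.99.
Line 2 (0892.04.03, Junova, 1,141 kg, $100,818.76):
Base rate for 0892.04.03 is 18%.
Origin Junova qualifies under the Tyrena–Junova agreement and 0892.04.03 is covered: preferential rate 16.5% applies instead.
The additional-duty order on 0892.04.03 targets Meristan, not Junova; it does not apply.
Duty = $100,818.76 × 16.5% = $16,635.10.
Total = $5,168.99 + $16,635.10 = $21,804.09.

$21,804.09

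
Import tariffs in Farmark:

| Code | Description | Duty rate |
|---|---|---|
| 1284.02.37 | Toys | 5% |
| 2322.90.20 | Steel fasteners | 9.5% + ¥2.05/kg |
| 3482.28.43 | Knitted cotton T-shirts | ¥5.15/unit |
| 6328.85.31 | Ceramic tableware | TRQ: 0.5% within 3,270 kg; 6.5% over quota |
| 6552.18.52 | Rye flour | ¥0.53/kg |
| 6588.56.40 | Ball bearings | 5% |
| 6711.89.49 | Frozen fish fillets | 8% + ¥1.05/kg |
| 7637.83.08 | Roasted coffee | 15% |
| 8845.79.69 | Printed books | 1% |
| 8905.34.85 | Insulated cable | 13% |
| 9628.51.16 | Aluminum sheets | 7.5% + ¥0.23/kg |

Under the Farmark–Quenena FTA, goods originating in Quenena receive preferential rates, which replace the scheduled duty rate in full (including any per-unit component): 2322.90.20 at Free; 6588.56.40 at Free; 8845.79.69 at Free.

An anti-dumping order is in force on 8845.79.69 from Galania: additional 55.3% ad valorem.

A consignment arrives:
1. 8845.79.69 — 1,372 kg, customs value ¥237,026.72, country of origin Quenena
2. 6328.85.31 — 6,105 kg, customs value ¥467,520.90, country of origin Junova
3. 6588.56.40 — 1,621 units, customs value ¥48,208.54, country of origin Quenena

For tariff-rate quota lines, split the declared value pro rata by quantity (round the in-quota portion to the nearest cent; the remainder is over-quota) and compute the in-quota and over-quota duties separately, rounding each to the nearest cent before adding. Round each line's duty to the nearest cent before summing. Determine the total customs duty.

Line 1 (8845.79.69, Quenena, 1,372 kg, ¥237,026.72):
Base rate for 8845.79.69 is 1%.
Origin Quenena qualifies under the Farmark–Quenena agreement and 8845.79.69 is covered: preferential rate Free applies instead.
The additional-duty order on 8845.79.69 targets Galania, not Quenena; it does not apply.
Duty = ¥237,026.72 × 0% = ¥0.00.
Line 2 (6328.85.31, Junova, 6,105 kg, ¥467,520.90):
Code 6328.85.31 is under a tariff-rate quota (threshold 3,270 kg). In-quota: 3,270 kg at 0.5%; over-quota: 2,835 kg at 6.5%.
Pro-rata value split: in-quota = ¥467,520.90 × 3,270/6,105 = ¥250,416.60; over-quota = ¥467,520.90 − ¥250,416.60 = ¥217,104.30.
In-quota duty = ¥250,416.60 × 0.5% = ¥1,252.08. Over-quota duty = ¥217,104.30 × 6.5% = ¥14,111.78.
Line duty = ¥1,252.08 + ¥14,111.78 = ¥15,363.86.
Line 3 (6588.56.40, Quenena, 1,621 units, ¥48,208.54):
Base rate for 6588.56.40 is 5%.
Origin Quenena qualifies under the Farmark–Quenena agreement and 6588.56.40 is covered: preferential rate Free applies instead.
Duty = ¥48,208.54 × 0% = ¥0.00.
Total = ¥0.00 + ¥15,363.86 + ¥0.00 = ¥15,363.86.

¥15,363.86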